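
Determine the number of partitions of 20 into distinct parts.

A partial list (first 12 by largest part):
20
19 + 1
18 + 2
17 + 3
17 + 2 + 1
16 + 4
16 + 3 + 1
15 + 5
15 + 4 + 1
15 + 3 + 2
14 + 6
14 + 5 + 1
…and 52 more, for 64 total.

64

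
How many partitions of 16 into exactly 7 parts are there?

28

There are too many to list fully; the first 12 (by largest part) are:
10, 1, 1, 1, 1, 1, 1
9, 2, 1, 1, 1, 1, 1
8, 3, 1, 1, 1, 1, 1
8, 2, 2, 1, 1, 1, 1
7, 4, 1, 1, 1, 1, 1
7, 3, 2, 1, 1, 1, 1
7, 2, 2, 2, 1, 1, 1
6, 5, 1, 1, 1, 1, 1
6, 4, 2, 1, 1, 1, 1
6, 3, 3, 1, 1, 1, 1
6, 3, 2, 2, 1, 1, 1
6, 2, 2, 2, 2, 1, 1
…and 16 more, for 28 total.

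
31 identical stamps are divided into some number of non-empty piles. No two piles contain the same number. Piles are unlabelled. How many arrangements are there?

340

A full systematic count gives 340.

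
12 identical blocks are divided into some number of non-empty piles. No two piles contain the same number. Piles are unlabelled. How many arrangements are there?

The partitions of 12 that satisfy the conditions:
12
11+1
10+2
9+3
9+2+1
8+4
8+3+1
7+5
7+4+1
7+3+2
6+5+1
6+4+2
6+3+2+1
5+4+3
5+4+2+1

15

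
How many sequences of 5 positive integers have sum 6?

Equivalently, choose which 4 of the 5 gaps become plus signs: C(5,4) = 5.

5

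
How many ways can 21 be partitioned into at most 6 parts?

Direct enumeration gives 331 partitions.

331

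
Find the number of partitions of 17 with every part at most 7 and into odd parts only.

Enumerating:
7,7,3
7,7,1,1,1
7,5,5
7,5,3,1,1
7,5,1,1,1,1,1
7,3,3,3,1
7,3,3,1,1,1,1
7,3,1,1,1,1,1,1,1
7,1,1,1,1,1,1,1,1,1,1
5,5,5,1,1
5,5,3,3,1
5,5,3,1,1,1,1
5,5,1,1,1,1,1,1,1
5,3,3,3,3
5,3,3,3,1,1,1
5,3,3,1,1,1,1,1,1
5,3,1,1,1,1,1,1,1,1,1
5,1,1,1,1,1,1,1,1,1,1,1,1
3,3,3,3,3,1,1
3,3,3,3,1,1,1,1,1
3,3,3,1,1,1,1,1,1,1,1
3,3,1,1,1,1,1,1,1,1,1,1,1
3,1,1,1,1,1,1,1,1,1,1,1,1,1,1
1,1,1,1,1,1,1,1,1,1,1,1,1,1,1,1,1
That's 24 in total.

24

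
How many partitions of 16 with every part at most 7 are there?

164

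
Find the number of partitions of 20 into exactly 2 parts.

10

The partitions of 20 that satisfy the conditions:
19, 1
18, 2
17, 3
16, 4
15, 5
14, 6
13, 7
12, 8
11, 9
10, 10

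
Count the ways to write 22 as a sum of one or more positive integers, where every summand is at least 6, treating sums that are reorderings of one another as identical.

11

They are:
22
16 + 6
15 + 7
14 + 8
13 + 9
12 + 10
11 + 11
10 + 6 + 6
9 + 7 + 6
8 + 8 + 6
8 + 7 + 7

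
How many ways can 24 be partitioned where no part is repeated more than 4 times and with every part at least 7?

10

The partitions of 24 that satisfy the conditions:
24
17 + 7
16 + 8
15 + 9
14 + 10
13 + 11
12 + 12
10 + 7 + 7
9 + 8 + 7
8 + 8 + 8
Counting gives 10.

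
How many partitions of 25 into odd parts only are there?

Counting exhaustively, 142 partitions satisfy the conditions.

142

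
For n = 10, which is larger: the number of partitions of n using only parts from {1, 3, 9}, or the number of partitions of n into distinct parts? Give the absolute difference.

Partitions of 10 using only parts from {1, 3, 9}: 5.
Partitions of 10 into distinct parts: 10.
|5 − 10| = 5.

5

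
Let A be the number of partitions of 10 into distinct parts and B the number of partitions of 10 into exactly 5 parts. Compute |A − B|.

Partitions of 10 into distinct parts: 10.
Partitions of 10 into exactly 5 parts: 7.
|10 − 7| = 3.

3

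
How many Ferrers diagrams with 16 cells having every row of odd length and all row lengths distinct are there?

5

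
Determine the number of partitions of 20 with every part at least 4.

Enumerating:
20
16+4
15+5
14+6
13+7
12+8
12+4+4
11+9
11+5+4
10+10
10+6+4
10+5+5
9+7+4
9+6+5
8+8+4
8+7+5
8+6+6
8+4+4+4
7+7+6
7+5+4+4
6+6+4+4
6+5+5+4
5+5+5+5
4+4+4+4+4
Counting gives 24.

24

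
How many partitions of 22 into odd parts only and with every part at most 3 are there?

8

Enumerating:
3,3,3,3,3,3,3,1
3,3,3,3,3,3,1,1,1,1
3,3,3,3,3,1,1,1,1,1,1,1
3,3,3,3,1,1,1,1,1,1,1,1,1,1
3,3,3,1,1,1,1,1,1,1,1,1,1,1,1,1
3,3,1,1,1,1,1,1,1,1,1,1,1,1,1,1,1,1
3,1,1,1,1,1,1,1,1,1,1,1,1,1,1,1,1,1,1,1
1,1,1,1,1,1,1,1,1,1,1,1,1,1,1,1,1,1,1,1,1,1
That's 8 in total.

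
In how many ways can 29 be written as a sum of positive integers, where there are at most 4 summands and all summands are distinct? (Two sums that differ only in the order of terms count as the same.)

165

Enumerating by decreasing first part gives 165 partitions in all.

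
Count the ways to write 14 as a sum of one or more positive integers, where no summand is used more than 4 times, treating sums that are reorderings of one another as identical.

Direct enumeration gives 100 partitions.

100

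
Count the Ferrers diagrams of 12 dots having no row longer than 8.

A partial list (first 12 by largest part):
8+4
8+3+1
8+2+2
8+2+1+1
8+1+1+1+1
7+5
7+4+1
7+3+2
7+3+1+1
7+2+2+1
7+2+1+1+1
7+1+1+1+1+1
…and 58 more, for 70 total.

70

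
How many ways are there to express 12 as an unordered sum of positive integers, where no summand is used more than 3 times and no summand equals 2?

The partitions of 12 that satisfy the conditions:
12
11,1
10,1,1
9,3
9,1,1,1
8,4
8,3,1
7,5
7,4,1
7,3,1,1
6,6
6,5,1
6,4,1,1
6,3,3
6,3,1,1,1
5,5,1,1
5,4,3
5,4,1,1,1
5,3,3,1
4,4,4
4,4,3,1
4,3,3,1,1
3,3,3,1,1,1

23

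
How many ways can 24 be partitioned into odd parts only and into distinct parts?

Enumerating:
23,1
21,3
19,5
17,7
15,9
15,5,3,1
13,11
13,7,3,1
11,9,3,1
11,7,5,1
9,7,5,3

11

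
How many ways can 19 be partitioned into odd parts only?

A partial list (first 12 by largest part):
19
17 + 1 + 1
15 + 3 + 1
15 + 1 + 1 + 1 + 1
13 + 5 + 1
13 + 3 + 3
13 + 3 + 1 + 1 + 1
13 + 1 + 1 + 1 + 1 + 1 + 1
11 + 7 + 1
11 + 5 + 3
11 + 5 + 1 + 1 + 1
11 + 3 + 3 + 1 + 1
…and 42 more, for 54 total.

54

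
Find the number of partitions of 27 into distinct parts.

192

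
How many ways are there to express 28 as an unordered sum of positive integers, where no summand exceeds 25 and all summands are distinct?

Counting exhaustively, 219 partitions satisfy the conditions.

219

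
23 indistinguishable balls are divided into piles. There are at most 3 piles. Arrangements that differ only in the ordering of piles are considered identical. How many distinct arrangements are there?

A partial list (first 12 by largest part):
23
1+22
2+21
1+1+21
3+20
1+2+20
4+19
1+3+19
2+2+19
5+18
1+4+18
2+3+18
…and 44 more, for 56 total.

56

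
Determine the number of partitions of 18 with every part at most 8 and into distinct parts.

14

Enumerating:
8 + 7 + 3
8 + 7 + 2 + 1
8 + 6 + 4
8 + 6 + 3 + 1
8 + 5 + 4 + 1
8 + 5 + 3 + 2
8 + 4 + 3 + 2 + 1
7 + 6 + 5
7 + 6 + 4 + 1
7 + 6 + 3 + 2
7 + 5 + 4 + 2
7 + 5 + 3 + 2 + 1
6 + 5 + 4 + 3
6 + 5 + 4 + 2 + 1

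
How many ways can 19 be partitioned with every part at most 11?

Systematic enumeration (by largest part, then next-largest, …) yields 445.

445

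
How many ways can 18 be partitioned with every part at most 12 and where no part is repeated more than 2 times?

120

There are 120 such partitions.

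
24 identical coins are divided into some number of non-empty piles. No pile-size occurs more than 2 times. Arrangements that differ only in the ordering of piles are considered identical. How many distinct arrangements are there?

431

There are 431 such partitions.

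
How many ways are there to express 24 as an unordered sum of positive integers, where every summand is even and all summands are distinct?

The partitions of 24 that satisfy the conditions:
24
2,22
4,20
6,18
2,4,18
8,16
2,6,16
10,14
2,8,14
4,6,14
2,10,12
4,8,12
2,4,6,12
6,8,10
2,4,8,10

15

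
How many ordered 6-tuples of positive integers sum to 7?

6

A composition of 7 into 6 positive parts is chosen by placing 5 dividers among the 6 gaps between 7 units: C(6,5) = 6.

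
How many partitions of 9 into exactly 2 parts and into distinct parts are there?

Enumerating:
8+1
7+2
6+3
5+4

4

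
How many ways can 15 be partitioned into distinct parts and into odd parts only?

They are:
15
11 + 3 + 1
9 + 5 + 1
7 + 5 + 3

4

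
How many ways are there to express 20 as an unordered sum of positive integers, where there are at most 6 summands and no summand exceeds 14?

Counting exhaustively, 263 partitions satisfy the conditions.

263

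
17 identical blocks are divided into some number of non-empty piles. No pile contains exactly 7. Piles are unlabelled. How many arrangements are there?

255

A full systematic count gives 255.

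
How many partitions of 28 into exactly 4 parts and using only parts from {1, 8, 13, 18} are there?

The partitions of 28 that satisfy the conditions:
1 + 1 + 8 + 18
1 + 1 + 13 + 13
Counting gives 2.

2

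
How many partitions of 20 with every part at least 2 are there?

137

Enumerating by decreasing first part gives 137 partitions in all.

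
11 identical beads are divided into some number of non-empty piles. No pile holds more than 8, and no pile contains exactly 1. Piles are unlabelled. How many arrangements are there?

12

Listing the qualifying partitions of 11:
8, 3
7, 4
7, 2, 2
6, 5
6, 3, 2
5, 4, 2
5, 3, 3
5, 2, 2, 2
4, 4, 3
4, 3, 2, 2
3, 3, 3, 2
3, 2, 2, 2, 2
Counting gives 12.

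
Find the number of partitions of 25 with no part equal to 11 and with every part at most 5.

A full systematic count gives 377.

377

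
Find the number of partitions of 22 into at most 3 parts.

52

A partial list (first 12 by largest part):
22
21, 1
20, 2
20, 1, 1
19, 3
19, 2, 1
18, 4
18, 3, 1
18, 2, 2
17, 5
17, 4, 1
17, 3, 2
…and 40 more, for 52 total.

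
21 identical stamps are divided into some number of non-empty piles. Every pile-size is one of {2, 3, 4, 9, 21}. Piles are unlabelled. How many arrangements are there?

21

Enumerating:
21
3, 9, 9
4, 4, 4, 9
2, 2, 4, 4, 9
2, 3, 3, 4, 9
2, 2, 2, 2, 4, 9
3, 3, 3, 3, 9
2, 2, 2, 3, 3, 9
2, 2, 2, 2, 2, 2, 9
2, 3, 4, 4, 4, 4
3, 3, 3, 4, 4, 4
2, 2, 2, 3, 4, 4, 4
2, 2, 3, 3, 3, 4, 4
2, 2, 2, 2, 2, 3, 4, 4
2, 3, 3, 3, 3, 3, 4
2, 2, 2, 2, 3, 3, 3, 4
2, 2, 2, 2, 2, 2, 2, 3, 4
3, 3, 3, 3, 3, 3, 3
2, 2, 2, 3, 3, 3, 3, 3
2, 2, 2, 2, 2, 2, 3, 3, 3
2, 2, 2, 2, 2, 2, 2, 2, 2, 3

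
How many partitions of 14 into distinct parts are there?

They are:
14
13,1
12,2
11,3
11,2,1
10,4
10,3,1
9,5
9,4,1
9,3,2
8,6
8,5,1
8,4,2
8,3,2,1
7,6,1
7,5,2
7,4,3
7,4,2,1
6,5,3
6,5,2,1
6,4,3,1
5,4,3,2
That's 22 in total.

22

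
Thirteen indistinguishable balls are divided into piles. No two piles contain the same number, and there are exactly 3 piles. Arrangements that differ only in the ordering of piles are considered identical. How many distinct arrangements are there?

Enumerating:
1,2,10
1,3,9
1,4,8
2,3,8
1,5,7
2,4,7
2,5,6
3,4,6
That's 8 in total.

8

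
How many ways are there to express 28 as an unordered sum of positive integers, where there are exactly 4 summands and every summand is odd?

There are too many to list fully; the first 12 (by largest part) are:
25,1,1,1
23,3,1,1
21,5,1,1
21,3,3,1
19,7,1,1
19,5,3,1
19,3,3,3
17,9,1,1
17,7,3,1
17,5,5,1
17,5,3,3
15,11,1,1
…and 22 more, for 34 total.

34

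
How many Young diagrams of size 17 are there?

Systematic enumeration (by largest part, then next-largest, …) yields 297.

297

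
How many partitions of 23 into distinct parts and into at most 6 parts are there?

Enumerating by decreasing first part gives 104 partitions in all.

104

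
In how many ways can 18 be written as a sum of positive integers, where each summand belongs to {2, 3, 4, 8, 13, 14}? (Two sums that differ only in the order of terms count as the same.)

21

They are:
14 + 4
14 + 2 + 2
13 + 3 + 2
8 + 8 + 2
8 + 4 + 4 + 2
8 + 4 + 3 + 3
8 + 4 + 2 + 2 + 2
8 + 3 + 3 + 2 + 2
8 + 2 + 2 + 2 + 2 + 2
4 + 4 + 4 + 4 + 2
4 + 4 + 4 + 3 + 3
4 + 4 + 4 + 2 + 2 + 2
4 + 4 + 3 + 3 + 2 + 2
4 + 4 + 2 + 2 + 2 + 2 + 2
4 + 3 + 3 + 3 + 3 + 2
4 + 3 + 3 + 2 + 2 + 2 + 2
4 + 2 + 2 + 2 + 2 + 2 + 2 + 2
3 + 3 + 3 + 3 + 3 + 3
3 + 3 + 3 + 3 + 2 + 2 + 2
3 + 3 + 2 + 2 + 2 + 2 + 2 + 2
2 + 2 + 2 + 2 + 2 + 2 + 2 + 2 + 2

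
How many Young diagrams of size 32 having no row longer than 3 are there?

Direct enumeration gives 102 partitions.

102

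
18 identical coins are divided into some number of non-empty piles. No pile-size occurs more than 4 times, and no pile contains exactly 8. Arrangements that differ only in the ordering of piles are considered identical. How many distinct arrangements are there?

228

Enumerating by decreasing first part gives 228 partitions in all.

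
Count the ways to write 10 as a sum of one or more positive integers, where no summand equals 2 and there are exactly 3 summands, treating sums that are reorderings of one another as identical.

The partitions of 10 that satisfy the conditions:
8 + 1 + 1
6 + 3 + 1
5 + 4 + 1
4 + 3 + 3

4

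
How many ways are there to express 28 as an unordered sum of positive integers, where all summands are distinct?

222

Systematic enumeration (by largest part, then next-largest, …) yields 222.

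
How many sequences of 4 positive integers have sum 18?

680

Equivalently, choose which 3 of the 17 gaps become plus signs: C(17,3) = 680.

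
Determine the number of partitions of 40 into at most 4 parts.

There are 632 such partitions.

632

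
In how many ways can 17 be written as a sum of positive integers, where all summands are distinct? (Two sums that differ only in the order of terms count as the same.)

38

A partial list (first 12 by largest part):
17
16 + 1
15 + 2
14 + 3
14 + 2 + 1
13 + 4
13 + 3 + 1
12 + 5
12 + 4 + 1
12 + 3 + 2
11 + 6
11 + 5 + 1
…and 26 more, for 38 total.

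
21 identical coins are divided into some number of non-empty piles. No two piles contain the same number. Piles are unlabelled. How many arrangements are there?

76

Counting exhaustively, 76 partitions satisfy the conditions.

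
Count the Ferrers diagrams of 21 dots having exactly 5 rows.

101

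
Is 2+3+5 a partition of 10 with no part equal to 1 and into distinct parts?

Yes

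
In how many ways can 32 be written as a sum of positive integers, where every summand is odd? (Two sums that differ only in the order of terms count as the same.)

Direct enumeration gives 390 partitions.

390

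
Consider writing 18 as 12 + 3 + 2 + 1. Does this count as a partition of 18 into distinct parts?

The parts sum to 18, and the condition 'all summands are distinct' holds.

Yes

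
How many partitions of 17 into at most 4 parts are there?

72

Systematic enumeration (by largest part, then next-largest, …) yields 72.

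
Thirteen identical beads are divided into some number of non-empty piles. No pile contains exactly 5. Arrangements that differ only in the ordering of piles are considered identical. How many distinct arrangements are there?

79

Counting exhaustively, 79 partitions satisfy the conditions.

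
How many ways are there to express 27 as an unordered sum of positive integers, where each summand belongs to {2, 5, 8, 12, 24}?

9

The partitions of 27 that satisfy the conditions:
12,8,5,2
12,5,5,5
12,5,2,2,2,2,2
8,8,5,2,2,2
8,5,5,5,2,2
8,5,2,2,2,2,2,2,2
5,5,5,5,5,2
5,5,5,2,2,2,2,2,2
5,2,2,2,2,2,2,2,2,2,2,2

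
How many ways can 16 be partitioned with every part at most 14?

229

There are 229 such partitions.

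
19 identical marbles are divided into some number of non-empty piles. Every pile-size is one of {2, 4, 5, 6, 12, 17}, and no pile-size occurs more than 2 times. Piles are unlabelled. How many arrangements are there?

The partitions of 19 that satisfy the conditions:
17,2
12,5,2
6,6,5,2
6,5,4,4
6,5,4,2,2

5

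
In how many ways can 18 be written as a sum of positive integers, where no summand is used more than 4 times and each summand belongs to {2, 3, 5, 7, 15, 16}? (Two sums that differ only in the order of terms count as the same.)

12

The partitions of 18 that satisfy the conditions:
16,2
15,3
7,7,2,2
7,5,3,3
7,5,2,2,2
7,3,3,3,2
7,3,2,2,2,2
5,5,5,3
5,5,3,3,2
5,5,2,2,2,2
5,3,3,3,2,2
3,3,3,3,2,2,2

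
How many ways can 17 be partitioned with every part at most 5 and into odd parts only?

The partitions of 17 that satisfy the conditions:
5, 5, 5, 1, 1
5, 5, 3, 3, 1
5, 5, 3, 1, 1, 1, 1
5, 5, 1, 1, 1, 1, 1, 1, 1
5, 3, 3, 3, 3
5, 3, 3, 3, 1, 1, 1
5, 3, 3, 1, 1, 1, 1, 1, 1
5, 3, 1, 1, 1, 1, 1, 1, 1, 1, 1
5, 1, 1, 1, 1, 1, 1, 1, 1, 1, 1, 1, 1
3, 3, 3, 3, 3, 1, 1
3, 3, 3, 3, 1, 1, 1, 1, 1
3, 3, 3, 1, 1, 1, 1, 1, 1, 1, 1
3, 3, 1, 1, 1, 1, 1, 1, 1, 1, 1, 1, 1
3, 1, 1, 1, 1, 1, 1, 1, 1, 1, 1, 1, 1, 1, 1
1, 1, 1, 1, 1, 1, 1, 1, 1, 1, 1, 1, 1, 1, 1, 1, 1
That's 15 in total.

15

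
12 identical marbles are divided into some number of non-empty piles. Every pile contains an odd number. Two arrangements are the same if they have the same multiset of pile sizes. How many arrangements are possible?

15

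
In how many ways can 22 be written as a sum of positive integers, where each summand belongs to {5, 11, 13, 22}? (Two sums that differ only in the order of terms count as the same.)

Enumerating:
22
11, 11
That's 2 in total.

2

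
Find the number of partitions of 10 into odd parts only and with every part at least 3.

Listing the qualifying partitions of 10:
7+3
5+5

2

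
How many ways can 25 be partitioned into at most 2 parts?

13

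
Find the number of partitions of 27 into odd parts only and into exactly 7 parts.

There are too many to list fully; the first 12 (by largest part) are:
21, 1, 1, 1, 1, 1, 1
19, 3, 1, 1, 1, 1, 1
17, 5, 1, 1, 1, 1, 1
17, 3, 3, 1, 1, 1, 1
15, 7, 1, 1, 1, 1, 1
15, 5, 3, 1, 1, 1, 1
15, 3, 3, 3, 1, 1, 1
13, 9, 1, 1, 1, 1, 1
13, 7, 3, 1, 1, 1, 1
13, 5, 5, 1, 1, 1, 1
13, 5, 3, 3, 1, 1, 1
13, 3, 3, 3, 3, 1, 1
…and 26 more, for 38 total.

38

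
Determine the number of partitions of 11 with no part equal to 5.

A partial list (first 12 by largest part):
11
1,10
2,9
1,1,9
3,8
1,2,8
1,1,1,8
4,7
1,3,7
2,2,7
1,1,2,7
1,1,1,1,7
…and 33 more, for 45 total.

45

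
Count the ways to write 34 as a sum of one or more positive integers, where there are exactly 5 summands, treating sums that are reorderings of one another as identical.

603

A full systematic count gives 603.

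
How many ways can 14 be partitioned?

Enumerating by decreasing first part gives 135 partitions in all.

135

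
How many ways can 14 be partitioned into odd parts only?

22

They are:
13, 1
11, 3
11, 1, 1, 1
9, 5
9, 3, 1, 1
9, 1, 1, 1, 1, 1
7, 7
7, 5, 1, 1
7, 3, 3, 1
7, 3, 1, 1, 1, 1
7, 1, 1, 1, 1, 1, 1, 1
5, 5, 3, 1
5, 5, 1, 1, 1, 1
5, 3, 3, 3
5, 3, 3, 1, 1, 1
5, 3, 1, 1, 1, 1, 1, 1
5, 1, 1, 1, 1, 1, 1, 1, 1, 1
3, 3, 3, 3, 1, 1
3, 3, 3, 1, 1, 1, 1, 1
3, 3, 1, 1, 1, 1, 1, 1, 1, 1
3, 1, 1, 1, 1, 1, 1, 1, 1, 1, 1, 1
1, 1, 1, 1, 1, 1, 1, 1, 1, 1, 1, 1, 1, 1
That's 22 in total.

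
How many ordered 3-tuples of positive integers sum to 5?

6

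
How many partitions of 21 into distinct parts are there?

Systematic enumeration (by largest part, then next-largest, …) yields 76.

76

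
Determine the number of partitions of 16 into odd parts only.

32

A partial list (first 12 by largest part):
15,1
13,3
13,1,1,1
11,5
11,3,1,1
11,1,1,1,1,1
9,7
9,5,1,1
9,3,3,1
9,3,1,1,1,1
9,1,1,1,1,1,1,1
7,7,1,1
…and 20 more, for 32 total.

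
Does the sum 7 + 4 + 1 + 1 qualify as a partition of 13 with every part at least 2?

The parts sum to 13, and the condition 'every summand is at least 2' is violated.

No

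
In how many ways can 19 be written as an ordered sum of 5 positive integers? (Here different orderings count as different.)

3060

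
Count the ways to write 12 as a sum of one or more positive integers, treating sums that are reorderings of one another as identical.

Enumerating by decreasing first part gives 77 partitions in all.

77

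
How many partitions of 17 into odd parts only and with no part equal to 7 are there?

28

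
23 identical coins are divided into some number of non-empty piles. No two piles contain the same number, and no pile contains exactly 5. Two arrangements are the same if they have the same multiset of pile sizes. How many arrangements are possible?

72

There are 72 such partitions.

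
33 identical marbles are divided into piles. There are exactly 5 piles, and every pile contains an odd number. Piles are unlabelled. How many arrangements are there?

70

A partial list (first 12 by largest part):
29+1+1+1+1
27+3+1+1+1
25+5+1+1+1
25+3+3+1+1
23+7+1+1+1
23+5+3+1+1
23+3+3+3+1
21+9+1+1+1
21+7+3+1+1
21+5+5+1+1
21+5+3+3+1
21+3+3+3+3
…and 58 more, for 70 total.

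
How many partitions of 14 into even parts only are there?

Enumerating:
14
12, 2
10, 4
10, 2, 2
8, 6
8, 4, 2
8, 2, 2, 2
6, 6, 2
6, 4, 4
6, 4, 2, 2
6, 2, 2, 2, 2
4, 4, 4, 2
4, 4, 2, 2, 2
4, 2, 2, 2, 2, 2
2, 2, 2, 2, 2, 2, 2

15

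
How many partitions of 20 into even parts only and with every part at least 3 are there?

12

The partitions of 20 that satisfy the conditions:
20
16,4
14,6
12,8
12,4,4
10,10
10,6,4
8,8,4
8,6,6
8,4,4,4
6,6,4,4
4,4,4,4,4
Counting gives 12.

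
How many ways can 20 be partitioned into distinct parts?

64

A partial list (first 12 by largest part):
20
19,1
18,2
17,3
17,2,1
16,4
16,3,1
15,5
15,4,1
15,3,2
14,6
14,5,1
…and 52 more, for 64 total.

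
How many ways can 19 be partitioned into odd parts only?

54

A partial list (first 12 by largest part):
19
17 + 1 + 1
15 + 3 + 1
15 + 1 + 1 + 1 + 1
13 + 5 + 1
13 + 3 + 3
13 + 3 + 1 + 1 + 1
13 + 1 + 1 + 1 + 1 + 1 + 1
11 + 7 + 1
11 + 5 + 3
11 + 5 + 1 + 1 + 1
11 + 3 + 3 + 1 + 1
…and 42 more, for 54 total.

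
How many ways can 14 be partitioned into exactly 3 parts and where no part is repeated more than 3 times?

They are:
12+1+1
11+2+1
10+3+1
10+2+2
9+4+1
9+3+2
8+5+1
8+4+2
8+3+3
7+6+1
7+5+2
7+4+3
6+6+2
6+5+3
6+4+4
5+5+4

16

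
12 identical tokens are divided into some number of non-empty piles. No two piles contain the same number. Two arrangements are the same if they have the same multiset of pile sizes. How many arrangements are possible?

15

Listing the qualifying partitions of 12:
12
11+1
10+2
9+3
9+2+1
8+4
8+3+1
7+5
7+4+1
7+3+2
6+5+1
6+4+2
6+3+2+1
5+4+3
5+4+2+1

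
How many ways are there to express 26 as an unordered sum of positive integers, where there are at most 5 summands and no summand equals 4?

There are 291 such partitions.

291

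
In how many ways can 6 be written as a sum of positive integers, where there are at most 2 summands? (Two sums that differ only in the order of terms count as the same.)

4

They are:
6
5,1
4,2
3,3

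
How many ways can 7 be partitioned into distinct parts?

5

Listing the qualifying partitions of 7:
7
6, 1
5, 2
4, 3
4, 2, 1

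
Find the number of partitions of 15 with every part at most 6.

110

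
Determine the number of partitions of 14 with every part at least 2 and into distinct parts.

12

Enumerating:
14
2,12
3,11
4,10
5,9
2,3,9
6,8
2,4,8
2,5,7
3,4,7
3,5,6
2,3,4,5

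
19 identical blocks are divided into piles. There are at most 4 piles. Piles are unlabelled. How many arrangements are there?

94

Counting exhaustively, 94 partitions satisfy the conditions.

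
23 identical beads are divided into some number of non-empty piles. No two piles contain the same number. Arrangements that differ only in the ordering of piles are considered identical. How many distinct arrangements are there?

104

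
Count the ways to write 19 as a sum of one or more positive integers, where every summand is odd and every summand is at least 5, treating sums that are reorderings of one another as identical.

3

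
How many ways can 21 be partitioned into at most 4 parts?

120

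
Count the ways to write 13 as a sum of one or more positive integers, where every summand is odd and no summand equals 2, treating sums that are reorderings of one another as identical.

18

They are:
13
1 + 1 + 11
1 + 3 + 9
1 + 1 + 1 + 1 + 9
1 + 5 + 7
3 + 3 + 7
1 + 1 + 1 + 3 + 7
1 + 1 + 1 + 1 + 1 + 1 + 7
3 + 5 + 5
1 + 1 + 1 + 5 + 5
1 + 1 + 3 + 3 + 5
1 + 1 + 1 + 1 + 1 + 3 + 5
1 + 1 + 1 + 1 + 1 + 1 + 1 + 1 + 5
1 + 3 + 3 + 3 + 3
1 + 1 + 1 + 1 + 3 + 3 + 3
1 + 1 + 1 + 1 + 1 + 1 + 1 + 3 + 3
1 + 1 + 1 + 1 + 1 + 1 + 1 + 1 + 1 + 1 + 3
1 + 1 + 1 + 1 + 1 + 1 + 1 + 1 + 1 + 1 + 1 + 1 + 1
That's 18 in total.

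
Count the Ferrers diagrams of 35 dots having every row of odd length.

There are 585 such partitions.

585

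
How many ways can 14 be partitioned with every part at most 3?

The partitions of 14 that satisfy the conditions:
2,3,3,3,3
1,1,3,3,3,3
1,2,2,3,3,3
1,1,1,2,3,3,3
1,1,1,1,1,3,3,3
2,2,2,2,3,3
1,1,2,2,2,3,3
1,1,1,1,2,2,3,3
1,1,1,1,1,1,2,3,3
1,1,1,1,1,1,1,1,3,3
1,2,2,2,2,2,3
1,1,1,2,2,2,2,3
1,1,1,1,1,2,2,2,3
1,1,1,1,1,1,1,2,2,3
1,1,1,1,1,1,1,1,1,2,3
1,1,1,1,1,1,1,1,1,1,1,3
2,2,2,2,2,2,2
1,1,2,2,2,2,2,2
1,1,1,1,2,2,2,2,2
1,1,1,1,1,1,2,2,2,2
1,1,1,1,1,1,1,1,2,2,2
1,1,1,1,1,1,1,1,1,1,2,2
1,1,1,1,1,1,1,1,1,1,1,1,2
1,1,1,1,1,1,1,1,1,1,1,1,1,1

24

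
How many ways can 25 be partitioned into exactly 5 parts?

Direct enumeration gives 192 partitions.

192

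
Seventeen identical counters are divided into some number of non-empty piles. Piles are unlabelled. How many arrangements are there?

297

Enumerating by decreasing first part gives 297 partitions in all.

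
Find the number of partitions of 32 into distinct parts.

Direct enumeration gives 390 partitions.

390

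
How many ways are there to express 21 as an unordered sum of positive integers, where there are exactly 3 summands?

37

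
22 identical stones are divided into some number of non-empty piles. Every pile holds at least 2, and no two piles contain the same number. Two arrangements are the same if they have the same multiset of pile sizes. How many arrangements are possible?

48

There are too many to list fully; the first 12 (by largest part) are:
22
2+20
3+19
4+18
5+17
2+3+17
6+16
2+4+16
7+15
2+5+15
3+4+15
8+14
…and 36 more, for 48 total.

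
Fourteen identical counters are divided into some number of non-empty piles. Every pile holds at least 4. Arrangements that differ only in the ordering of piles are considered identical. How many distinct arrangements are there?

The partitions of 14 that satisfy the conditions:
14
10+4
9+5
8+6
7+7
6+4+4
5+5+4
Counting gives 7.

7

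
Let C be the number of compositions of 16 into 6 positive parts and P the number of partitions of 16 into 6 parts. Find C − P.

2968

Ordered (compositions into 6 parts): C(15,5) = 3003.
Unordered (partitions into 6 parts): 35.
Difference: 3003 − 35 = 2968.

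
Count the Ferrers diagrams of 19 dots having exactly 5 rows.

70

A partial list (first 12 by largest part):
15+1+1+1+1
14+2+1+1+1
13+3+1+1+1
13+2+2+1+1
12+4+1+1+1
12+3+2+1+1
12+2+2+2+1
11+5+1+1+1
11+4+2+1+1
11+3+3+1+1
11+3+2+2+1
11+2+2+2+2
…and 58 more, for 70 total.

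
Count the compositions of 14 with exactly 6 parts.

1287

Equivalently, choose which 5 of the 13 gaps become plus signs: C(13,5) = 1287.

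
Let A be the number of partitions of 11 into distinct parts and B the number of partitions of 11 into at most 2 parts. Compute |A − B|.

6

Partitions of 11 into distinct parts: 12.
Partitions of 11 into at most 2 parts: 6.
|12 − 6| = 6.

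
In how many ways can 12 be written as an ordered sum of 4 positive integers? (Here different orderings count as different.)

165

Equivalently, choose which 3 of the 11 gaps become plus signs: C(11,3) = 165.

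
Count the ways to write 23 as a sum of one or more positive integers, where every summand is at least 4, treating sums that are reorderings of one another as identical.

39

There are too many to list fully; the first 12 (by largest part) are:
23
19, 4
18, 5
17, 6
16, 7
15, 8
15, 4, 4
14, 9
14, 5, 4
13, 10
13, 6, 4
13, 5, 5
…and 27 more, for 39 total.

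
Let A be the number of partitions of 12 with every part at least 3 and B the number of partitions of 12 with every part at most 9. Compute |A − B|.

Partitions of 12 with every part at least 3: 9.
Partitions of 12 with every part at most 9: 73.
|9 − 73| = 64.

64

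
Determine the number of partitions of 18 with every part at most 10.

340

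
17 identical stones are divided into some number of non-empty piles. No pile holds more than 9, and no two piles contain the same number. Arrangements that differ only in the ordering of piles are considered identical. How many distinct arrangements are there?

Listing the qualifying partitions of 17:
9+8
9+7+1
9+6+2
9+5+3
9+5+2+1
9+4+3+1
8+7+2
8+6+3
8+6+2+1
8+5+4
8+5+3+1
8+4+3+2
7+6+4
7+6+3+1
7+5+4+1
7+5+3+2
7+4+3+2+1
6+5+4+2
6+5+3+2+1

19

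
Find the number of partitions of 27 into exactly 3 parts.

61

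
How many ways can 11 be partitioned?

There are too many to list fully; the first 12 (by largest part) are:
11
10+1
9+2
9+1+1
8+3
8+2+1
8+1+1+1
7+4
7+3+1
7+2+2
7+2+1+1
7+1+1+1+1
…and 44 more, for 56 total.

56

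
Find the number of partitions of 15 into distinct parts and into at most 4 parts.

There are too many to list fully; the first 12 (by largest part) are:
15
14, 1
13, 2
12, 3
12, 2, 1
11, 4
11, 3, 1
10, 5
10, 4, 1
10, 3, 2
9, 6
9, 5, 1
…and 14 more, for 26 total.

26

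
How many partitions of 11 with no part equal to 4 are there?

There are too many to list fully; the first 12 (by largest part) are:
11
10 + 1
9 + 2
9 + 1 + 1
8 + 3
8 + 2 + 1
8 + 1 + 1 + 1
7 + 3 + 1
7 + 2 + 2
7 + 2 + 1 + 1
7 + 1 + 1 + 1 + 1
6 + 5
…and 29 more, for 41 total.

41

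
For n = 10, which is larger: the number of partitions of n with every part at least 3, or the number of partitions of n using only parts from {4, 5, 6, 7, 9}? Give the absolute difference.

3

Partitions of 10 with every part at least 3: 5.
Partitions of 10 using only parts from {4, 5, 6, 7, 9}: 2.
|5 − 2| = 3.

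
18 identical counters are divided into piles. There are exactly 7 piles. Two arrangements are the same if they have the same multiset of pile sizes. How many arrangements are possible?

There are too many to list fully; the first 12 (by largest part) are:
12,1,1,1,1,1,1
11,2,1,1,1,1,1
10,3,1,1,1,1,1
10,2,2,1,1,1,1
9,4,1,1,1,1,1
9,3,2,1,1,1,1
9,2,2,2,1,1,1
8,5,1,1,1,1,1
8,4,2,1,1,1,1
8,3,3,1,1,1,1
8,3,2,2,1,1,1
8,2,2,2,2,1,1
…and 37 more, for 49 total.

49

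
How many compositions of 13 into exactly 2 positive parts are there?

By stars and bars with positive parts, the count is C(12,1) = 12.

12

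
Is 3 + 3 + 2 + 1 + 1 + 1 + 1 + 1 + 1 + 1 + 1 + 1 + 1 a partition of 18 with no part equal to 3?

No

The parts sum to 18, and the condition 'no summand equals 3' is violated.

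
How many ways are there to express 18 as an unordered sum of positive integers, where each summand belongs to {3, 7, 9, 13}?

3

The partitions of 18 that satisfy the conditions:
9, 9
9, 3, 3, 3
3, 3, 3, 3, 3, 3
Counting gives 3.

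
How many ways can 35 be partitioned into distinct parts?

585

Counting exhaustively, 585 partitions satisfy the conditions.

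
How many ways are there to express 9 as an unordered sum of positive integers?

30

There are too many to list fully; the first 12 (by largest part) are:
9
1,8
2,7
1,1,7
3,6
1,2,6
1,1,1,6
4,5
1,3,5
2,2,5
1,1,2,5
1,1,1,1,5
…and 18 more, for 30 total.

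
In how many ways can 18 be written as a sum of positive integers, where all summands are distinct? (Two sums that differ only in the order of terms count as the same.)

There are too many to list fully; the first 12 (by largest part) are:
18
17,1
16,2
15,3
15,2,1
14,4
14,3,1
13,5
13,4,1
13,3,2
12,6
12,5,1
…and 34 more, for 46 total.

46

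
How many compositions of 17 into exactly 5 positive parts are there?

1820

Equivalently, choose which 4 of the 16 gaps become plus signs: C(16,4) = 1820.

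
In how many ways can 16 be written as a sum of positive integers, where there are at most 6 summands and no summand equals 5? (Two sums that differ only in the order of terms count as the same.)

Systematic enumeration (by largest part, then next-largest, …) yields 99.

99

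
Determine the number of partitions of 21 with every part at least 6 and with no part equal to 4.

They are:
21
6, 15
7, 14
8, 13
9, 12
10, 11
6, 6, 9
6, 7, 8
7, 7, 7

9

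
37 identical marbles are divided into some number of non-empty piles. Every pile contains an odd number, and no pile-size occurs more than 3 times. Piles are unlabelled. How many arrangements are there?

222

There are 222 such partitions.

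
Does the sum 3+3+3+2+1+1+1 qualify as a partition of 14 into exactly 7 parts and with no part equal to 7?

Yes

The parts sum to 14, and the condition 'there are exactly 7 summands' holds; the condition 'no summand equals 7' holds.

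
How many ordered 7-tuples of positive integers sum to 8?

7

A composition of 8 into 7 positive parts is chosen by placing 6 dividers among the 7 gaps between 8 units: C(7,6) = 7.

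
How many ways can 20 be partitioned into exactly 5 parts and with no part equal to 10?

75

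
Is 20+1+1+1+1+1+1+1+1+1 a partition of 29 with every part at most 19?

The parts sum to 29, and the condition 'no summand exceeds 19' is violated.

No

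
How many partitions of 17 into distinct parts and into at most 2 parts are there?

Enumerating:
17
16 + 1
15 + 2
14 + 3
13 + 4
12 + 5
11 + 6
10 + 7
9 + 8

9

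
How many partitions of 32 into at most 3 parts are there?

102

Systematic enumeration (by largest part, then next-largest, …) yields 102.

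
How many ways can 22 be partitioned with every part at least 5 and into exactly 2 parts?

7

They are:
17,5
16,6
15,7
14,8
13,9
12,10
11,11
Counting gives 7.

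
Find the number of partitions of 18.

385

Direct enumeration gives 385 partitions.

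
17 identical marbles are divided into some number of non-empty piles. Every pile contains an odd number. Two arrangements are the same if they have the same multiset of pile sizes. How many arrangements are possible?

38

A partial list (first 12 by largest part):
17
1,1,15
1,3,13
1,1,1,1,13
1,5,11
3,3,11
1,1,1,3,11
1,1,1,1,1,1,11
1,7,9
3,5,9
1,1,1,5,9
1,1,3,3,9
…and 26 more, for 38 total.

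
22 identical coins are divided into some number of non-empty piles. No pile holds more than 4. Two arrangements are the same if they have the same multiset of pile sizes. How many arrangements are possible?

Counting exhaustively, 136 partitions satisfy the conditions.

136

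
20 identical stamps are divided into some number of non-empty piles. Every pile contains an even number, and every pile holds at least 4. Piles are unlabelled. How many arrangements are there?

12

The partitions of 20 that satisfy the conditions:
20
16 + 4
14 + 6
12 + 8
12 + 4 + 4
10 + 10
10 + 6 + 4
8 + 8 + 4
8 + 6 + 6
8 + 4 + 4 + 4
6 + 6 + 4 + 4
4 + 4 + 4 + 4 + 4
Counting gives 12.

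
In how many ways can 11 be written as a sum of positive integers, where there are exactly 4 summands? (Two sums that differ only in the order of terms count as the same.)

11

They are:
8,1,1,1
7,2,1,1
6,3,1,1
6,2,2,1
5,4,1,1
5,3,2,1
5,2,2,2
4,4,2,1
4,3,3,1
4,3,2,2
3,3,3,2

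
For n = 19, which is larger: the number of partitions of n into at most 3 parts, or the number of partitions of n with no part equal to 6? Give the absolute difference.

Partitions of 19 into at most 3 parts: 40.
Partitions of 19 with no part equal to 6: 389.
|40 − 389| = 349.

349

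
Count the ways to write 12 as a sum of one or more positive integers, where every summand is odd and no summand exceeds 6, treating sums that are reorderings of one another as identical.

9

Listing the qualifying partitions of 12:
5+5+1+1
5+3+3+1
5+3+1+1+1+1
5+1+1+1+1+1+1+1
3+3+3+3
3+3+3+1+1+1
3+3+1+1+1+1+1+1
3+1+1+1+1+1+1+1+1+1
1+1+1+1+1+1+1+1+1+1+1+1
Counting gives 9.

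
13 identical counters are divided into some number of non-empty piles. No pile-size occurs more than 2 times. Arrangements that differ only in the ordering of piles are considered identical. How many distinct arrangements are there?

44

A partial list (first 12 by largest part):
13
12, 1
11, 2
11, 1, 1
10, 3
10, 2, 1
9, 4
9, 3, 1
9, 2, 2
9, 2, 1, 1
8, 5
8, 4, 1
…and 32 more, for 44 total.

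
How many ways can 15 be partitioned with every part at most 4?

54

There are too many to list fully; the first 12 (by largest part) are:
4,4,4,3
4,4,4,2,1
4,4,4,1,1,1
4,4,3,3,1
4,4,3,2,2
4,4,3,2,1,1
4,4,3,1,1,1,1
4,4,2,2,2,1
4,4,2,2,1,1,1
4,4,2,1,1,1,1,1
4,4,1,1,1,1,1,1,1
4,3,3,3,2
…and 42 more, for 54 total.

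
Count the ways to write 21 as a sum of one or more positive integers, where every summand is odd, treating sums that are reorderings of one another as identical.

76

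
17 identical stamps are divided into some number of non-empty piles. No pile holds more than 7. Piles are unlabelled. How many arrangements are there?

201

Direct enumeration gives 201 partitions.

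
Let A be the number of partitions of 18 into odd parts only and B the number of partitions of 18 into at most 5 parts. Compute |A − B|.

95

Partitions of 18 into odd parts only: 46.
Partitions of 18 into at most 5 parts: 141.
|46 − 141| = 95.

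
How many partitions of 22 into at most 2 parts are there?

12

Enumerating:
22
1,21
2,20
3,19
4,18
5,17
6,16
7,15
8,14
9,13
10,12
11,11
That's 12 in total.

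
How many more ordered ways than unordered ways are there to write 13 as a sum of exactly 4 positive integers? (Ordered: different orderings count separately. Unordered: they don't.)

202

Ordered (compositions into 4 parts): C(12,3) = 220.
Partitions of 13 into exactly 4 parts: 18.
Difference: 220 − 18 = 202.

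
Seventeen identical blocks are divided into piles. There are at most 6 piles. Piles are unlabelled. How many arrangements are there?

163

Enumerating by decreasing first part gives 163 partitions in all.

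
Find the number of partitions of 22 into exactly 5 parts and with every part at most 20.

119

There are 119 such partitions.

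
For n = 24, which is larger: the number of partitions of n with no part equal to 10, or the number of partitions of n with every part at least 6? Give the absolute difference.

1424

Partitions of 24 with no part equal to 10: 1440.
Partitions of 24 with every part at least 6: 16.
|1440 − 16| = 1424.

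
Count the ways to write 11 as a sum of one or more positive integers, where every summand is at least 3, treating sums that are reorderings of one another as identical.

The partitions of 11 that satisfy the conditions:
11
8, 3
7, 4
6, 5
5, 3, 3
4, 4, 3

6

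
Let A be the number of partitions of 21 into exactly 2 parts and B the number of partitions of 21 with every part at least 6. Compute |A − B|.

1

Partitions of 21 into exactly 2 parts: 10.
Partitions of 21 with every part at least 6: 9.
|10 − 9| = 1.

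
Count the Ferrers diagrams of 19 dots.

490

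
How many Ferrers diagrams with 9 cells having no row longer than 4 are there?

The partitions of 9 that satisfy the conditions:
1+4+4
2+3+4
1+1+3+4
1+2+2+4
1+1+1+2+4
1+1+1+1+1+4
3+3+3
1+2+3+3
1+1+1+3+3
2+2+2+3
1+1+2+2+3
1+1+1+1+2+3
1+1+1+1+1+1+3
1+2+2+2+2
1+1+1+2+2+2
1+1+1+1+1+2+2
1+1+1+1+1+1+1+2
1+1+1+1+1+1+1+1+1
Counting gives 18.

18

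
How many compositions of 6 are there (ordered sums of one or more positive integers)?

32

There are 5 gaps and each independently is a cut or not, giving 2^5 = 32.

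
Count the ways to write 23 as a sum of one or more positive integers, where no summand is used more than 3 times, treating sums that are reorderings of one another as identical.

592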